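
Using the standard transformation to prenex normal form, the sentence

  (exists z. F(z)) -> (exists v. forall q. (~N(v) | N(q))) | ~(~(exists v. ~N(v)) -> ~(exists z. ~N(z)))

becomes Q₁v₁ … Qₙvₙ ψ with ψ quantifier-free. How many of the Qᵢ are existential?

2

First replace A → B with ¬A ∨ B.
  ~(exists z. F(z)) | (exists v. forall q. (~N(v) | N(q))) | ~(~~(exists v. ~N(v)) | ~(exists z. ~N(z)))
Drive negations inward (¬∀x A ≡ ∃x ¬A, ¬∃x A ≡ ∀x ¬A, De Morgan for ∧/∨):
  (forall z. ~F(z)) | (exists v. forall q. (~N(v) | N(q))) | (forall v. N(v)) & (exists z. ~N(z))
Standardize variables apart so no two quantifiers bind the same name: v↦a, z↦w1.
  (forall z. ~F(z)) | (exists v. forall q. (~N(v) | N(q))) | (forall a. N(a)) & (exists w1. ~N(w1))
Pull the quantifiers to the front (each side's bound variable is not free in the other side):
  forall z. exists v. forall q. forall a. exists w1. (~F(z) | ~N(v) | N(q) | N(a) & ~N(w1))
The prefix is forall z exists v forall q forall a exists w1: 3 universal, 2 existential.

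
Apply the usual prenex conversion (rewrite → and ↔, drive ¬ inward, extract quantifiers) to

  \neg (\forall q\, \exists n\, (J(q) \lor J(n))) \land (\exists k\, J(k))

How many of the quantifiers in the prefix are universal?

1

Drive negations inward (¬∀x A ≡ ∃x ¬A, ¬∃x A ≡ ∀x ¬A, De Morgan for ∧/∨):
  (\exists q\, \forall n\, (\neg J(q) \land \neg J(n))) \land (\exists k\, J(k))
Extract every quantifier outward, since the variables are now distinct and don't occur free across branches:
  \exists q\, \forall n\, \exists k\, (\neg J(q) \land \neg J(n) \land J(k))
The prefix is \exists q \forall n \exists k: 1 universal, 2 existential.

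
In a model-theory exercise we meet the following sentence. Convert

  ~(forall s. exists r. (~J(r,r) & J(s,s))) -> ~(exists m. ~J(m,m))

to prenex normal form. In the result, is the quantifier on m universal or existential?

Eliminate → and ↔ using ¬ and ∨.
  ~~(forall s. exists r. (~J(r,r) & J(s,s))) | ~(exists m. ~J(m,m))
Push ¬ through the quantifiers and connectives to reach negation normal form:
  (forall s. exists r. (~J(r,r) & J(s,s))) | (forall m. J(m,m))
All bound variables are already distinct, so no renaming is needed.
Pull the quantifiers to the front (each side's bound variable is not free in the other side):
  forall s. exists r. forall m. (~J(r,r) & J(s,s) | J(m,m))
The quantifier exists m sits under an odd number of negations (counting the antecedent side of each →), so it flips to forall m.

universal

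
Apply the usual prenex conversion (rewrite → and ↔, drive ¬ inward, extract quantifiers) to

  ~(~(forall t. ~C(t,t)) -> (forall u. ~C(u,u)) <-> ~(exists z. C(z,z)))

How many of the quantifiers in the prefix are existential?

3

First replace A → B with ¬A ∨ B; A ↔ B as (¬A ∨ B) ∧ (¬B ∨ A).
  ~((~(~~(forall t. ~C(t,t)) | (forall u. ~C(u,u))) | ~(exists z. C(z,z))) & (~~(exists z. C(z,z)) | ~~(forall t. ~C(t,t)) | (forall u. ~C(u,u))))
Move each ¬ inward, flipping quantifiers it crosses:
  ((forall t. ~C(t,t)) | (forall u. ~C(u,u))) & (exists z. C(z,z)) | (forall z. ~C(z,z)) & (exists t. C(t,t)) & (exists u. C(u,u))
Give each quantifier a distinct variable: z↦x1, t↦v1, u↦a.
  ((forall t. ~C(t,t)) | (forall u. ~C(u,u))) & (exists z. C(z,z)) | (forall x1. ~C(x1,x1)) & (exists v1. C(v1,v1)) & (exists a. C(a,a))
Finally move all quantifiers to the prefix:
  forall t. forall u. exists z. forall x1. exists v1. exists a. ((~C(t,t) | ~C(u,u)) & C(z,z) | ~C(x1,x1) & C(v1,v1) & C(a,a))
The prefix is forall t forall u exists z forall x1 exists v1 exists a: 3 universal, 3 existential.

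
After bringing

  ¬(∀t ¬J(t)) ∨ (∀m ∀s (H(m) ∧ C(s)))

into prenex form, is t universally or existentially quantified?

Push ¬ through the quantifiers and connectives to reach negation normal form:
  (∃t J(t)) ∨ (∀m ∀s (H(m) ∧ C(s)))
Extract every quantifier outward, since the variables are now distinct and don't occur free across branches:
  ∃t ∀m ∀s (J(t) ∨ H(m) ∧ C(s))
The quantifier ∀t sits under an odd number of negations, so it flips to ∃t.

existential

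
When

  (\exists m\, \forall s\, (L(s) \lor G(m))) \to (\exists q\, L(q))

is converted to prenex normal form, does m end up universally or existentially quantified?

universal

First replace A → B with ¬A ∨ B.
  \neg (\exists m\, \forall s\, (L(s) \lor G(m))) \lor (\exists q\, L(q))
Move each ¬ inward, flipping quantifiers it crosses:
  (\forall m\, \exists s\, (\neg L(s) \land \neg G(m))) \lor (\exists q\, L(q))
All bound variables are already distinct, so no renaming is needed.
Finally move all quantifiers to the prefix:
  \forall m\, \exists s\, \exists q\, (\neg L(s) \land \neg G(m) \lor L(q))
The quantifier \exists m sits under an odd number of negations (counting the antecedent side of each →), so it flips to \forall m.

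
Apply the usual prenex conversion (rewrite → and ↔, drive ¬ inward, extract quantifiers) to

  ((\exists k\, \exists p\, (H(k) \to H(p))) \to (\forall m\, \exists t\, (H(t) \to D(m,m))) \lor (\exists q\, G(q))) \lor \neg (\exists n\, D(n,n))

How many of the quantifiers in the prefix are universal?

4

First replace A → B with ¬A ∨ B.
  \neg (\exists k\, \exists p\, (\neg H(k) \lor H(p))) \lor (\forall m\, \exists t\, (\neg H(t) \lor D(m,m))) \lor (\exists q\, G(q)) \lor \neg (\exists n\, D(n,n))
Move each ¬ inward, flipping quantifiers it crosses:
  (\forall k\, \forall p\, (H(k) \land \neg H(p))) \lor (\forall m\, \exists t\, (\neg H(t) \lor D(m,m))) \lor (\exists q\, G(q)) \lor (\forall n\, \neg D(n,n))
Pull the quantifiers to the front (each side's bound variable is not free in the other side):
  \forall k\, \forall p\, \forall m\, \exists t\, \exists q\, \forall n\, (H(k) \land \neg H(p) \lor \neg H(t) \lor D(m,m) \lor G(q) \lor \neg D(n,n))
The prefix is \forall k \forall p \forall m \exists t \exists q \forall n: 4 universal, 2 existential.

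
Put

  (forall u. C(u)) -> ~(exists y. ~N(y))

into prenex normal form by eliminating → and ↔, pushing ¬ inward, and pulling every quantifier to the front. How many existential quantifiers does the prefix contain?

Eliminate → and ↔ using ¬ and ∨.
  ~(forall u. C(u)) | ~(exists y. ~N(y))
Move each ¬ inward, flipping quantifiers it crosses:
  (exists u. ~C(u)) | (forall y. N(y))
Pull the quantifiers to the front (each side's bound variable is not free in the other side):
  exists u. forall y. (~C(u) | N(y))
The prefix is exists u forall y: 1 universal, 1 existential.

1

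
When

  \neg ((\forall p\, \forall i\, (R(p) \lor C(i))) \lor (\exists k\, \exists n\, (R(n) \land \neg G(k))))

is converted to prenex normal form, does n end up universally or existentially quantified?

Move each ¬ inward, flipping quantifiers it crosses:
  (\exists p\, \exists i\, (\neg R(p) \land \neg C(i))) \land (\forall k\, \forall n\, (\neg R(n) \lor G(k)))
Finally move all quantifiers to the prefix:
  \exists p\, \exists i\, \forall k\, \forall n\, (\neg R(p) \land \neg C(i) \land (\neg R(n) \lor G(k)))
The quantifier \exists n sits under an odd number of negations, so it flips to \forall n.

universal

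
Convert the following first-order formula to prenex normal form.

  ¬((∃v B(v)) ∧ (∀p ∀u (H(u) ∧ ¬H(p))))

Push ¬ through the quantifiers and connectives to reach negation normal form:
  (∀v ¬B(v)) ∨ (∃p ∃u (¬H(u) ∨ H(p)))
Pull the quantifiers to the front (each side's bound variable is not free in the other side):
  ∀v ∃p ∃u (¬B(v) ∨ ¬H(u) ∨ H(p))

∀v ∃p ∃u (¬B(v) ∨ ¬H(u) ∨ H(p))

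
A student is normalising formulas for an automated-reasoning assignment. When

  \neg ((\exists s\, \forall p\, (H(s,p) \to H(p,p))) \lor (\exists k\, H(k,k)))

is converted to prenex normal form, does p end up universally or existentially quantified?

existential

Rewrite implications/biconditionals: A → B as ¬A ∨ B.
  \neg ((\exists s\, \forall p\, (\neg H(s,p) \lor H(p,p))) \lor (\exists k\, H(k,k)))
Push ¬ through the quantifiers and connectives to reach negation normal form:
  (\forall s\, \exists p\, (H(s,p) \land \neg H(p,p))) \land (\forall k\, \neg H(k,k))
Extract every quantifier outward, since the variables are now distinct and don't occur free across branches:
  \forall s\, \exists p\, \forall k\, (H(s,p) \land \neg H(p,p) \land \neg H(k,k))
The quantifier \forall p sits under an odd number of negations (counting the antecedent side of each →), so it flips to \exists p.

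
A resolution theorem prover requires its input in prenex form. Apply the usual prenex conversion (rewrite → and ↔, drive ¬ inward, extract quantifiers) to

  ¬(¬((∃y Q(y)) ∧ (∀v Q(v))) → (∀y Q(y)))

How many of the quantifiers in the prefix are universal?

Eliminate → and ↔ using ¬ and ∨.
  ¬(¬¬((∃y Q(y)) ∧ (∀v Q(v))) ∨ (∀y Q(y)))
Push ¬ through the quantifiers and connectives to reach negation normal form:
  ((∀y ¬Q(y)) ∨ (∃v ¬Q(v))) ∧ (∃y ¬Q(y))
Rename bound variables to avoid capture: y↦s.
  ((∀y ¬Q(y)) ∨ (∃v ¬Q(v))) ∧ (∃s ¬Q(s))
Extract every quantifier outward, since the variables are now distinct and don't occur free across branches:
  ∀y ∃v ∃s ((¬Q(y) ∨ ¬Q(v)) ∧ ¬Q(s))
The prefix is ∀y ∃v ∃s: 1 universal, 2 existential.

1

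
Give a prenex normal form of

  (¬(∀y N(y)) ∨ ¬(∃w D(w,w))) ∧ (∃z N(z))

∃y ∀w ∃z ((¬N(y) ∨ ¬D(w,w)) ∧ N(z))

Move each ¬ inward, flipping quantifiers it crosses:
  ((∃y ¬N(y)) ∨ (∀w ¬D(w,w))) ∧ (∃z N(z))
All bound variables are already distinct, so no renaming is needed.
Finally move all quantifiers to the prefix:
  ∃y ∀w ∃z ((¬N(y) ∨ ¬D(w,w)) ∧ N(z))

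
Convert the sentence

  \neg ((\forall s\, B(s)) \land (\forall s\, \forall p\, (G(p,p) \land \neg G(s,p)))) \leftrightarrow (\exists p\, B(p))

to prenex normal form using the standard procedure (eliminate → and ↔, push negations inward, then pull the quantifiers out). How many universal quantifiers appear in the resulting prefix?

Eliminate → and ↔ using ¬ and ∨; A ↔ B as (¬A ∨ B) ∧ (¬B ∨ A).
  (\neg \neg ((\forall s\, B(s)) \land (\forall s\, \forall p\, (G(p,p) \land \neg G(s,p)))) \lor (\exists p\, B(p))) \land (\neg (\exists p\, B(p)) \lor \neg ((\forall s\, B(s)) \land (\forall s\, \forall p\, (G(p,p) \land \neg G(s,p)))))
Drive negations inward (¬∀x A ≡ ∃x ¬A, ¬∃x A ≡ ∀x ¬A, De Morgan for ∧/∨):
  ((\forall s\, B(s)) \land (\forall s\, \forall p\, (G(p,p) \land \neg G(s,p))) \lor (\exists p\, B(p))) \land ((\forall p\, \neg B(p)) \lor (\exists s\, \neg B(s)) \lor (\exists s\, \exists p\, (\neg G(p,p) \lor G(s,p))))
Standardize variables apart so no two quantifiers bind the same name: s↦y, p↦r, p↦v, s↦z1, s↦y1, p↦x.
  ((\forall s\, B(s)) \land (\forall y\, \forall p\, (G(p,p) \land \neg G(y,p))) \lor (\exists r\, B(r))) \land ((\forall v\, \neg B(v)) \lor (\exists z1\, \neg B(z1)) \lor (\exists y1\, \exists x\, (\neg G(x,x) \lor G(y1,x))))
Pull the quantifiers to the front (each side's bound variable is not free in the other side):
  \forall s\, \forall y\, \forall p\, \exists r\, \forall v\, \exists z1\, \exists y1\, \exists x\, ((B(s) \land G(p,p) \land \neg G(y,p) \lor B(r)) \land (\neg B(v) \lor \neg B(z1) \lor \neg G(x,x) \lor G(y1,x)))
The prefix is \forall s \forall y \forall p \exists r \forall v \exists z1 \exists y1 \exists x: 4 universal, 4 existential.

4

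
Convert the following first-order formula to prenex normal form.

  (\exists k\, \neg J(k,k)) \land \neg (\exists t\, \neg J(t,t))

Drive negations inward (¬∀x A ≡ ∃x ¬A, ¬∃x A ≡ ∀x ¬A, De Morgan for ∧/∨):
  (\exists k\, \neg J(k,k)) \land (\forall t\, J(t,t))
Extract every quantifier outward, since the variables are now distinct and don't occur free across branches:
  \exists k\, \forall t\, (\neg J(k,k) \land J(t,t))

\exists k\, \forall t\, (\neg J(k,k) \land J(t,t))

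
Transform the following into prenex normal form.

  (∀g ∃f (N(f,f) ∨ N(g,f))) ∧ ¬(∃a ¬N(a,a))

∀g ∃f ∀a ((N(f,f) ∨ N(g,f)) ∧ N(a,a))

Move each ¬ inward, flipping quantifiers it crosses:
  (∀g ∃f (N(f,f) ∨ N(g,f))) ∧ (∀a N(a,a))
All bound variables are already distinct, so no renaming is needed.
Extract every quantifier outward, since the variables are now distinct and don't occur free across branches:
  ∀g ∃f ∀a ((N(f,f) ∨ N(g,f)) ∧ N(a,a))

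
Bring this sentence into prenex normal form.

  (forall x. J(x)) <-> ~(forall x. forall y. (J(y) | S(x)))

Eliminate → and ↔ using ¬ and ∨; A ↔ B as (¬A ∨ B) ∧ (¬B ∨ A).
  (~(forall x. J(x)) | ~(forall x. forall y. (J(y) | S(x)))) & (~~(forall x. forall y. (J(y) | S(x))) | (forall x. J(x)))
Move each ¬ inward, flipping quantifiers it crosses:
  ((exists x. ~J(x)) | (exists x. exists y. (~J(y) & ~S(x)))) & ((forall x. forall y. (J(y) | S(x))) | (forall x. J(x)))
Rename bound variables to avoid capture: x↦w1, x↦q, y↦v, x↦s.
  ((exists x. ~J(x)) | (exists w1. exists y. (~J(y) & ~S(w1)))) & ((forall q. forall v. (J(v) | S(q))) | (forall s. J(s)))
Pull the quantifiers to the front (each side's bound variable is not free in the other side):
  exists x. exists w1. exists y. forall q. forall v. forall s. ((~J(x) | ~J(y) & ~S(w1)) & (J(v) | S(q) | J(s)))

exists x. exists w1. exists y. forall q. forall v. forall s. ((~J(x) | ~J(y) & ~S(w1)) & (J(v) | S(q) | J(s)))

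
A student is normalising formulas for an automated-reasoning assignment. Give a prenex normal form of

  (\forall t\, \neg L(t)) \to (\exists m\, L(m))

Eliminate → and ↔ using ¬ and ∨.
  \neg (\forall t\, \neg L(t)) \lor (\exists m\, L(m))
Push ¬ through the quantifiers and connectives to reach negation normal form:
  (\exists t\, L(t)) \lor (\exists m\, L(m))
Extract every quantifier outward, since the variables are now distinct and don't occur free across branches:
  \exists t\, \exists m\, (L(t) \lor L(m))

\exists t\, \exists m\, (L(t) \lor L(m))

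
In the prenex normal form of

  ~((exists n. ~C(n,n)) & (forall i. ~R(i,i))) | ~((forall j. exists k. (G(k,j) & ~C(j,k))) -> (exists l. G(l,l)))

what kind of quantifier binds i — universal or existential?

Rewrite implications/biconditionals: A → B as ¬A ∨ B.
  ~((exists n. ~C(n,n)) & (forall i. ~R(i,i))) | ~(~(forall j. exists k. (G(k,j) & ~C(j,k))) | (exists l. G(l,l)))
Drive negations inward (¬∀x A ≡ ∃x ¬A, ¬∃x A ≡ ∀x ¬A, De Morgan for ∧/∨):
  (forall n. C(n,n)) | (exists i. R(i,i)) | (forall j. exists k. (G(k,j) & ~C(j,k))) & (forall l. ~G(l,l))
All bound variables are already distinct, so no renaming is needed.
Extract every quantifier outward, since the variables are now distinct and don't occur free across branches:
  forall n. exists i. forall j. exists k. forall l. (C(n,n) | R(i,i) | G(k,j) & ~C(j,k) & ~G(l,l))
The quantifier forall i sits under an odd number of negations (counting the antecedent side of each →), so it flips to exists i.

existential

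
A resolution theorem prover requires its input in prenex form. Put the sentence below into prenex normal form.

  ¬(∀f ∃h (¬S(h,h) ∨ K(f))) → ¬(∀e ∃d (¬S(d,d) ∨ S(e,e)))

∀f ∃h ∃e ∀d (¬S(h,h) ∨ K(f) ∨ S(d,d) ∧ ¬S(e,e))

Rewrite implications/biconditionals: A → B as ¬A ∨ B.
  ¬¬(∀f ∃h (¬S(h,h) ∨ K(f))) ∨ ¬(∀e ∃d (¬S(d,d) ∨ S(e,e)))
Push ¬ through the quantifiers and connectives to reach negation normal form:
  (∀f ∃h (¬S(h,h) ∨ K(f))) ∨ (∃e ∀d (S(d,d) ∧ ¬S(e,e)))
Pull the quantifiers to the front (each side's bound variable is not free in the other side):
  ∀f ∃h ∃e ∀d (¬S(h,h) ∨ K(f) ∨ S(d,d) ∧ ¬S(e,e))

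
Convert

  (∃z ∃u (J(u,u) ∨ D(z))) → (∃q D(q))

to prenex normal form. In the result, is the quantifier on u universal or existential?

universal

First replace A → B with ¬A ∨ B.
  ¬(∃z ∃u (J(u,u) ∨ D(z))) ∨ (∃q D(q))
Move each ¬ inward, flipping quantifiers it crosses:
  (∀z ∀u (¬J(u,u) ∧ ¬D(z))) ∨ (∃q D(q))
All bound variables are already distinct, so no renaming is needed.
Finally move all quantifiers to the prefix:
  ∀z ∀u ∃q (¬J(u,u) ∧ ¬D(z) ∨ D(q))
The quantifier ∃u sits under an odd number of negations (counting the antecedent side of each →), so it flips to ∀u.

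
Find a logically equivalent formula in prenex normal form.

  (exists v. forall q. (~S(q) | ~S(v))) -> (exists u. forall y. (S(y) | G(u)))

forall v. exists q. exists u. forall y. (S(q) & S(v) | S(y) | G(u))

First replace A → B with ¬A ∨ B.
  ~(exists v. forall q. (~S(q) | ~S(v))) | (exists u. forall y. (S(y) | G(u)))
Drive negations inward (¬∀x A ≡ ∃x ¬A, ¬∃x A ≡ ∀x ¬A, De Morgan for ∧/∨):
  (forall v. exists q. (S(q) & S(v))) | (exists u. forall y. (S(y) | G(u)))
All bound variables are already distinct, so no renaming is needed.
Pull the quantifiers to the front (each side's bound variable is not free in the other side):
  forall v. exists q. exists u. forall y. (S(q) & S(v) | S(y) | G(u))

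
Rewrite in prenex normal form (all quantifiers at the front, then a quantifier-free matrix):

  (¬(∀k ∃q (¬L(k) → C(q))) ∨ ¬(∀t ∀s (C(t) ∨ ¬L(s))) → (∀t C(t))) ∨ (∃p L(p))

∀k ∃q ∀t ∀s ∀u ∃p ((L(k) ∨ C(q)) ∧ (C(t) ∨ ¬L(s)) ∨ C(u) ∨ L(p))

Eliminate → and ↔ using ¬ and ∨.
  ¬(¬(∀k ∃q (¬¬L(k) ∨ C(q))) ∨ ¬(∀t ∀s (C(t) ∨ ¬L(s)))) ∨ (∀t C(t)) ∨ (∃p L(p))
Push ¬ through the quantifiers and connectives to reach negation normal form:
  (∀k ∃q (L(k) ∨ C(q))) ∧ (∀t ∀s (C(t) ∨ ¬L(s))) ∨ (∀t C(t)) ∨ (∃p L(p))
Standardize variables apart so no two quantifiers bind the same name: t↦u.
  (∀k ∃q (L(k) ∨ C(q))) ∧ (∀t ∀s (C(t) ∨ ¬L(s))) ∨ (∀u C(u)) ∨ (∃p L(p))
Extract every quantifier outward, since the variables are now distinct and don't occur free across branches:
  ∀k ∃q ∀t ∀s ∀u ∃p ((L(k) ∨ C(q)) ∧ (C(t) ∨ ¬L(s)) ∨ C(u) ∨ L(p))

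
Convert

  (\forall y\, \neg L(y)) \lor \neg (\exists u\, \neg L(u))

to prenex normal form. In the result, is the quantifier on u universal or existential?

universal

Drive negations inward (¬∀x A ≡ ∃x ¬A, ¬∃x A ≡ ∀x ¬A, De Morgan for ∧/∨):
  (\forall y\, \neg L(y)) \lor (\forall u\, L(u))
All bound variables are already distinct, so no renaming is needed.
Finally move all quantifiers to the prefix:
  \forall y\, \forall u\, (\neg L(y) \lor L(u))
The quantifier \exists u sits under an odd number of negations, so it flips to \forall u.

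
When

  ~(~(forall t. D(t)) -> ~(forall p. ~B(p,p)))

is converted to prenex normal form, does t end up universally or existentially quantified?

existential

Eliminate → and ↔ using ¬ and ∨.
  ~(~~(forall t. D(t)) | ~(forall p. ~B(p,p)))
Push ¬ through the quantifiers and connectives to reach negation normal form:
  (exists t. ~D(t)) & (forall p. ~B(p,p))
All bound variables are already distinct, so no renaming is needed.
Extract every quantifier outward, since the variables are now distinct and don't occur free across branches:
  exists t. forall p. (~D(t) & ~B(p,p))
The quantifier forall t sits under an odd number of negations (counting the antecedent side of each →), so it flips to exists t.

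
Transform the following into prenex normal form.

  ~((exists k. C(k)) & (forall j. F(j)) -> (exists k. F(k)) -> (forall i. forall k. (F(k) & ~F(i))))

exists k. forall j. exists a. exists i. exists y. (C(k) & F(j) & F(a) & (~F(y) | F(i)))

Rewrite implications/biconditionals: A → B as ¬A ∨ B.
  ~(~((exists k. C(k)) & (forall j. F(j))) | ~(exists k. F(k)) | (forall i. forall k. (F(k) & ~F(i))))
Push ¬ through the quantifiers and connectives to reach negation normal form:
  (exists k. C(k)) & (forall j. F(j)) & (exists k. F(k)) & (exists i. exists k. (~F(k) | F(i)))
Give each quantifier a distinct variable: k↦a, k↦y.
  (exists k. C(k)) & (forall j. F(j)) & (exists a. F(a)) & (exists i. exists y. (~F(y) | F(i)))
Pull the quantifiers to the front (each side's bound variable is not free in the other side):
  exists k. forall j. exists a. exists i. exists y. (C(k) & F(j) & F(a) & (~F(y) | F(i)))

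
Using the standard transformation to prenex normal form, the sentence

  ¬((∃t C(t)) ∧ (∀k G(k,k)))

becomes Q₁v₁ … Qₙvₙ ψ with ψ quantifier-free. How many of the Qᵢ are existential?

Push ¬ through the quantifiers and connectives to reach negation normal form:
  (∀t ¬C(t)) ∨ (∃k ¬G(k,k))
All bound variables are already distinct, so no renaming is needed.
Pull the quantifiers to the front (each side's bound variable is not free in the other side):
  ∀t ∃k (¬C(t) ∨ ¬G(k,k))
The prefix is ∀t ∃k: 1 universal, 1 existential.

1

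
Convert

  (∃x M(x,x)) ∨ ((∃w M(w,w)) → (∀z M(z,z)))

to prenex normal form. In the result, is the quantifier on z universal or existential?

universal

First replace A → B with ¬A ∨ B.
  (∃x M(x,x)) ∨ ¬(∃w M(w,w)) ∨ (∀z M(z,z))
Push ¬ through the quantifiers and connectives to reach negation normal form:
  (∃x M(x,x)) ∨ (∀w ¬M(w,w)) ∨ (∀z M(z,z))
All bound variables are already distinct, so no renaming is needed.
Extract every quantifier outward, since the variables are now distinct and don't occur free across branches:
  ∃x ∀w ∀z (M(x,x) ∨ ¬M(w,w) ∨ M(z,z))
The quantifier ∀z sits under an even number of negations (counting the antecedent side of each →), so it remains universal.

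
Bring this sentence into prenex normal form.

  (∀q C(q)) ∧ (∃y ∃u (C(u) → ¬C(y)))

∀q ∃y ∃u (C(q) ∧ (¬C(u) ∨ ¬C(y)))

Eliminate → and ↔ using ¬ and ∨.
  (∀q C(q)) ∧ (∃y ∃u (¬C(u) ∨ ¬C(y)))
All bound variables are already distinct, so no renaming is needed.
Pull the quantifiers to the front (each side's bound variable is not free in the other side):
  ∀q ∃y ∃u (C(q) ∧ (¬C(u) ∨ ¬C(y)))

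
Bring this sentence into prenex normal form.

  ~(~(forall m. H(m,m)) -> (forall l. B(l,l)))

exists m. exists l. (~H(m,m) & ~B(l,l))

Eliminate → and ↔ using ¬ and ∨.
  ~(~~(forall m. H(m,m)) | (forall l. B(l,l)))
Drive negations inward (¬∀x A ≡ ∃x ¬A, ¬∃x A ≡ ∀x ¬A, De Morgan for ∧/∨):
  (exists m. ~H(m,m)) & (exists l. ~B(l,l))
Pull the quantifiers to the front (each side's bound variable is not free in the other side):
  exists m. exists l. (~H(m,m) & ~B(l,l))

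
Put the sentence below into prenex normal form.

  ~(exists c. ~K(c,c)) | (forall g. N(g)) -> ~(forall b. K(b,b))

First replace A → B with ¬A ∨ B.
  ~(~(exists c. ~K(c,c)) | (forall g. N(g))) | ~(forall b. K(b,b))
Move each ¬ inward, flipping quantifiers it crosses:
  (exists c. ~K(c,c)) & (exists g. ~N(g)) | (exists b. ~K(b,b))
Extract every quantifier outward, since the variables are now distinct and don't occur free across branches:
  exists c. exists g. exists b. (~K(c,c) & ~N(g) | ~K(b,b))

exists c. exists g. exists b. (~K(c,c) & ~N(g) | ~K(b,b))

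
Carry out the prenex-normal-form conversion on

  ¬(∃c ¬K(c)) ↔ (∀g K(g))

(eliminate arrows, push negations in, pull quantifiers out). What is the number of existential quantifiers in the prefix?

2

First replace A → B with ¬A ∨ B; A ↔ B as (¬A ∨ B) ∧ (¬B ∨ A).
  (¬¬(∃c ¬K(c)) ∨ (∀g K(g))) ∧ (¬(∀g K(g)) ∨ ¬(∃c ¬K(c)))
Push ¬ through the quantifiers and connectives to reach negation normal form:
  ((∃c ¬K(c)) ∨ (∀g K(g))) ∧ ((∃g ¬K(g)) ∨ (∀c K(c)))
Standardize variables apart so no two quantifiers bind the same name: g↦r, c↦t.
  ((∃c ¬K(c)) ∨ (∀g K(g))) ∧ ((∃r ¬K(r)) ∨ (∀t K(t)))
Pull the quantifiers to the front (each side's bound variable is not free in the other side):
  ∃c ∀g ∃r ∀t ((¬K(c) ∨ K(g)) ∧ (¬K(r) ∨ K(t)))
The prefix is ∃c ∀g ∃r ∀t: 2 universal, 2 existential.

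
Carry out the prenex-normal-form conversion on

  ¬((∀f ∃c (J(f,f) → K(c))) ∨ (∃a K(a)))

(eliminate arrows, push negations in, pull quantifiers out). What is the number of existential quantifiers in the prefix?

Eliminate → and ↔ using ¬ and ∨.
  ¬((∀f ∃c (¬J(f,f) ∨ K(c))) ∨ (∃a K(a)))
Push ¬ through the quantifiers and connectives to reach negation normal form:
  (∃f ∀c (J(f,f) ∧ ¬K(c))) ∧ (∀a ¬K(a))
All bound variables are already distinct, so no renaming is needed.
Extract every quantifier outward, since the variables are now distinct and don't occur free across branches:
  ∃f ∀c ∀a (J(f,f) ∧ ¬K(c) ∧ ¬K(a))
The prefix is ∃f ∀c ∀a: 2 universal, 1 existential.

1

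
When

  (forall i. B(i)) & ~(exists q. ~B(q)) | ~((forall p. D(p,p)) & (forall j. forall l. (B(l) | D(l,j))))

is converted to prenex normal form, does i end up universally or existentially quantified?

universal

Move each ¬ inward, flipping quantifiers it crosses:
  (forall i. B(i)) & (forall q. B(q)) | (exists p. ~D(p,p)) | (exists j. exists l. (~B(l) & ~D(l,j)))
Pull the quantifiers to the front (each side's bound variable is not free in the other side):
  forall i. forall q. exists p. exists j. exists l. (B(i) & B(q) | ~D(p,p) | ~B(l) & ~D(l,j))
The quantifier forall i sits under an even number of negations, so it remains universal.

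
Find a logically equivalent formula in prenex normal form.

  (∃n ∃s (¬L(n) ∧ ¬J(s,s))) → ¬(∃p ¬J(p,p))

∀n ∀s ∀p (L(n) ∨ J(s,s) ∨ J(p,p))

Rewrite implications/biconditionals: A → B as ¬A ∨ B.
  ¬(∃n ∃s (¬L(n) ∧ ¬J(s,s))) ∨ ¬(∃p ¬J(p,p))
Move each ¬ inward, flipping quantifiers it crosses:
  (∀n ∀s (L(n) ∨ J(s,s))) ∨ (∀p J(p,p))
Pull the quantifiers to the front (each side's bound variable is not free in the other side):
  ∀n ∀s ∀p (L(n) ∨ J(s,s) ∨ J(p,p))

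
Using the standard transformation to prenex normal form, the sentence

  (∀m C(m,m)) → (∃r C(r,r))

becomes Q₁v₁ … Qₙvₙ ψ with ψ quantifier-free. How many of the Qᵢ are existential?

First replace A → B with ¬A ∨ B.
  ¬(∀m C(m,m)) ∨ (∃r C(r,r))
Push ¬ through the quantifiers and connectives to reach negation normal form:
  (∃m ¬C(m,m)) ∨ (∃r C(r,r))
All bound variables are already distinct, so no renaming is needed.
Extract every quantifier outward, since the variables are now distinct and don't occur free across branches:
  ∃m ∃r (¬C(m,m) ∨ C(r,r))
The prefix is ∃m ∃r: 0 universal, 2 existential.

2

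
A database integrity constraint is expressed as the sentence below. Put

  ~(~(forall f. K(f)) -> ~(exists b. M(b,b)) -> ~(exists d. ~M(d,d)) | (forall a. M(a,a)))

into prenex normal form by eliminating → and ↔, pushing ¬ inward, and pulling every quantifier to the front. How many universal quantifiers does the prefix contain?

1

Eliminate → and ↔ using ¬ and ∨.
  ~(~~(forall f. K(f)) | ~~(exists b. M(b,b)) | ~(exists d. ~M(d,d)) | (forall a. M(a,a)))
Push ¬ through the quantifiers and connectives to reach negation normal form:
  (exists f. ~K(f)) & (forall b. ~M(b,b)) & (exists d. ~M(d,d)) & (exists a. ~M(a,a))
All bound variables are already distinct, so no renaming is needed.
Finally move all quantifiers to the prefix:
  exists f. forall b. exists d. exists a. (~K(f) & ~M(b,b) & ~M(d,d) & ~M(a,a))
The prefix is exists f forall b exists d exists a: 1 universal, 3 existential.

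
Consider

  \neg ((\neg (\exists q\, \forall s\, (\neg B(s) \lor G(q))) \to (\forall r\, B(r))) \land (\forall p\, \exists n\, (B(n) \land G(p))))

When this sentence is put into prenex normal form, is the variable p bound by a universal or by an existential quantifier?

Rewrite implications/biconditionals: A → B as ¬A ∨ B.
  \neg ((\neg \neg (\exists q\, \forall s\, (\neg B(s) \lor G(q))) \lor (\forall r\, B(r))) \land (\forall p\, \exists n\, (B(n) \land G(p))))
Drive negations inward (¬∀x A ≡ ∃x ¬A, ¬∃x A ≡ ∀x ¬A, De Morgan for ∧/∨):
  (\forall q\, \exists s\, (B(s) \land \neg G(q))) \land (\exists r\, \neg B(r)) \lor (\exists p\, \forall n\, (\neg B(n) \lor \neg G(p)))
Extract every quantifier outward, since the variables are now distinct and don't occur free across branches:
  \forall q\, \exists s\, \exists r\, \exists p\, \forall n\, (B(s) \land \neg G(q) \land \neg B(r) \lor \neg B(n) \lor \neg G(p))
The quantifier \forall p sits under an odd number of negations (counting the antecedent side of each →), so it flips to \exists p.

existential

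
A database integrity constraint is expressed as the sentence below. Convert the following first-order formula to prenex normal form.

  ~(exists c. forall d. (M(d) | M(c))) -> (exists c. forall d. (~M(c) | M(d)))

Eliminate → and ↔ using ¬ and ∨.
  ~~(exists c. forall d. (M(d) | M(c))) | (exists c. forall d. (~M(c) | M(d)))
Push ¬ through the quantifiers and connectives to reach negation normal form:
  (exists c. forall d. (M(d) | M(c))) | (exists c. forall d. (~M(c) | M(d)))
Rename bound variables to avoid capture: c↦v, d↦a.
  (exists c. forall d. (M(d) | M(c))) | (exists v. forall a. (~M(v) | M(a)))
Pull the quantifiers to the front (each side's bound variable is not free in the other side):
  exists c. forall d. exists v. forall a. (M(d) | M(c) | ~M(v) | M(a))

exists c. forall d. exists v. forall a. (M(d) | M(c) | ~M(v) | M(a))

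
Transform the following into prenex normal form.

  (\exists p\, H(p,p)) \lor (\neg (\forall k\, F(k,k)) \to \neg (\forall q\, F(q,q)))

\exists p\, \forall k\, \exists q\, (H(p,p) \lor F(k,k) \lor \neg F(q,q))

Eliminate → and ↔ using ¬ and ∨.
  (\exists p\, H(p,p)) \lor \neg \neg (\forall k\, F(k,k)) \lor \neg (\forall q\, F(q,q))
Move each ¬ inward, flipping quantifiers it crosses:
  (\exists p\, H(p,p)) \lor (\forall k\, F(k,k)) \lor (\exists q\, \neg F(q,q))
All bound variables are already distinct, so no renaming is needed.
Finally move all quantifiers to the prefix:
  \exists p\, \forall k\, \exists q\, (H(p,p) \lor F(k,k) \lor \neg F(q,q))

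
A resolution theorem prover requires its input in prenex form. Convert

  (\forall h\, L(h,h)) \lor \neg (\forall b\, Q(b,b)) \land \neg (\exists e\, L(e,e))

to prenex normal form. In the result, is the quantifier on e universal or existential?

universal

Move each ¬ inward, flipping quantifiers it crosses:
  (\forall h\, L(h,h)) \lor (\exists b\, \neg Q(b,b)) \land (\forall e\, \neg L(e,e))
All bound variables are already distinct, so no renaming is needed.
Finally move all quantifiers to the prefix:
  \forall h\, \exists b\, \forall e\, (L(h,h) \lor \neg Q(b,b) \land \neg L(e,e))
The quantifier \exists e sits under an odd number of negations, so it flips to \forall e.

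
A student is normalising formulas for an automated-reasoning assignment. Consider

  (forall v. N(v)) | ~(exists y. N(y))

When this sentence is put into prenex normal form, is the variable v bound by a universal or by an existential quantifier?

universal

Drive negations inward (¬∀x A ≡ ∃x ¬A, ¬∃x A ≡ ∀x ¬A, De Morgan for ∧/∨):
  (forall v. N(v)) | (forall y. ~N(y))
Extract every quantifier outward, since the variables are now distinct and don't occur free across branches:
  forall v. forall y. (N(v) | ~N(y))
The quantifier forall v sits under an even number of negations, so it remains universal.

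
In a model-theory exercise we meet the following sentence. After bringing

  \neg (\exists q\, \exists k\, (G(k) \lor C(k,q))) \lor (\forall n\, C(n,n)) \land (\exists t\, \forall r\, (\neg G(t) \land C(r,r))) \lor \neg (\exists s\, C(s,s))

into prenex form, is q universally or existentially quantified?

universal

Move each ¬ inward, flipping quantifiers it crosses:
  (\forall q\, \forall k\, (\neg G(k) \land \neg C(k,q))) \lor (\forall n\, C(n,n)) \land (\exists t\, \forall r\, (\neg G(t) \land C(r,r))) \lor (\forall s\, \neg C(s,s))
All bound variables are already distinct, so no renaming is needed.
Finally move all quantifiers to the prefix:
  \forall q\, \forall k\, \forall n\, \exists t\, \forall r\, \forall s\, (\neg G(k) \land \neg C(k,q) \lor C(n,n) \land \neg G(t) \land C(r,r) \lor \neg C(s,s))
The quantifier \exists q sits under an odd number of negations, so it flips to \forall q.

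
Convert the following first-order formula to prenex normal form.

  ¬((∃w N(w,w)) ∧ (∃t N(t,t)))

∀w ∀t (¬N(w,w) ∨ ¬N(t,t))

Drive negations inward (¬∀x A ≡ ∃x ¬A, ¬∃x A ≡ ∀x ¬A, De Morgan for ∧/∨):
  (∀w ¬N(w,w)) ∨ (∀t ¬N(t,t))
All bound variables are already distinct, so no renaming is needed.
Finally move all quantifiers to the prefix:
  ∀w ∀t (¬N(w,w) ∨ ¬N(t,t))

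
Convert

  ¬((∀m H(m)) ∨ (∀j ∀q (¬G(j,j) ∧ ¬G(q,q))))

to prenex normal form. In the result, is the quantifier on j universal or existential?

existential

Push ¬ through the quantifiers and connectives to reach negation normal form:
  (∃m ¬H(m)) ∧ (∃j ∃q (G(j,j) ∨ G(q,q)))
Extract every quantifier outward, since the variables are now distinct and don't occur free across branches:
  ∃m ∃j ∃q (¬H(m) ∧ (G(j,j) ∨ G(q,q)))
The quantifier ∀j sits under an odd number of negations, so it flips to ∃j.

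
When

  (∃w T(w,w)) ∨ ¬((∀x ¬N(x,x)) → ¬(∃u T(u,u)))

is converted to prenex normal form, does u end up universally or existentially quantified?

First replace A → B with ¬A ∨ B.
  (∃w T(w,w)) ∨ ¬(¬(∀x ¬N(x,x)) ∨ ¬(∃u T(u,u)))
Push ¬ through the quantifiers and connectives to reach negation normal form:
  (∃w T(w,w)) ∨ (∀x ¬N(x,x)) ∧ (∃u T(u,u))
All bound variables are already distinct, so no renaming is needed.
Finally move all quantifiers to the prefix:
  ∃w ∀x ∃u (T(w,w) ∨ ¬N(x,x) ∧ T(u,u))
The quantifier ∃u sits under an even number of negations (counting the antecedent side of each →), so it remains existential.

existential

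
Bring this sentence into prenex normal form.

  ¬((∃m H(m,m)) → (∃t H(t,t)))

Eliminate → and ↔ using ¬ and ∨.
  ¬(¬(∃m H(m,m)) ∨ (∃t H(t,t)))
Move each ¬ inward, flipping quantifiers it crosses:
  (∃m H(m,m)) ∧ (∀t ¬H(t,t))
Pull the quantifiers to the front (each side's bound variable is not free in the other side):
  ∃m ∀t (H(m,m) ∧ ¬H(t,t))

∃m ∀t (H(m,m) ∧ ¬H(t,t))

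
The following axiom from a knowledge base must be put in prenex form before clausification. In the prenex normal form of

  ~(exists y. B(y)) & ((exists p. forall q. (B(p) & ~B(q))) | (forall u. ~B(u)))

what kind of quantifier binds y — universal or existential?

universal

Push ¬ through the quantifiers and connectives to reach negation normal form:
  (forall y. ~B(y)) & ((exists p. forall q. (B(p) & ~B(q))) | (forall u. ~B(u)))
All bound variables are already distinct, so no renaming is needed.
Extract every quantifier outward, since the variables are now distinct and don't occur free across branches:
  forall y. exists p. forall q. forall u. (~B(y) & (B(p) & ~B(q) | ~B(u)))
The quantifier exists y sits under an odd number of negations, so it flips to forall y.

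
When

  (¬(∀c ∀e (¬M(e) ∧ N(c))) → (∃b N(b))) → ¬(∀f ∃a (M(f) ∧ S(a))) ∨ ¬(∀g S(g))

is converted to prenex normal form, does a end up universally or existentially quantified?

Rewrite implications/biconditionals: A → B as ¬A ∨ B.
  ¬(¬¬(∀c ∀e (¬M(e) ∧ N(c))) ∨ (∃b N(b))) ∨ ¬(∀f ∃a (M(f) ∧ S(a))) ∨ ¬(∀g S(g))
Move each ¬ inward, flipping quantifiers it crosses:
  (∃c ∃e (M(e) ∨ ¬N(c))) ∧ (∀b ¬N(b)) ∨ (∃f ∀a (¬M(f) ∨ ¬S(a))) ∨ (∃g ¬S(g))
All bound variables are already distinct, so no renaming is needed.
Extract every quantifier outward, since the variables are now distinct and don't occur free across branches:
  ∃c ∃e ∀b ∃f ∀a ∃g ((M(e) ∨ ¬N(c)) ∧ ¬N(b) ∨ ¬M(f) ∨ ¬S(a) ∨ ¬S(g))
The quantifier ∃a sits under an odd number of negations (counting the antecedent side of each →), so it flips to ∀a.

universal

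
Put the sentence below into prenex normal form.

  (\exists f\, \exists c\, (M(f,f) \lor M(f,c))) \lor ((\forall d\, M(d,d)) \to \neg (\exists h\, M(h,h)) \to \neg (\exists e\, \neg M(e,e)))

First replace A → B with ¬A ∨ B.
  (\exists f\, \exists c\, (M(f,f) \lor M(f,c))) \lor \neg (\forall d\, M(d,d)) \lor \neg \neg (\exists h\, M(h,h)) \lor \neg (\exists e\, \neg M(e,e))
Drive negations inward (¬∀x A ≡ ∃x ¬A, ¬∃x A ≡ ∀x ¬A, De Morgan for ∧/∨):
  (\exists f\, \exists c\, (M(f,f) \lor M(f,c))) \lor (\exists d\, \neg M(d,d)) \lor (\exists h\, M(h,h)) \lor (\forall e\, M(e,e))
Finally move all quantifiers to the prefix:
  \exists f\, \exists c\, \exists d\, \exists h\, \forall e\, (M(f,f) \lor M(f,c) \lor \neg M(d,d) \lor M(h,h) \lor M(e,e))

\exists f\, \exists c\, \exists d\, \exists h\, \forall e\, (M(f,f) \lor M(f,c) \lor \neg M(d,d) \lor M(h,h) \lor M(e,e))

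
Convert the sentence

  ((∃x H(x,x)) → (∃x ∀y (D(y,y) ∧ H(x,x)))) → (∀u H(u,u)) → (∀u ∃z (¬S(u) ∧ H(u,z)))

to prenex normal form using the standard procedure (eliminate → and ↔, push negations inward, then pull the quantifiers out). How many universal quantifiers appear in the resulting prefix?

2

Eliminate → and ↔ using ¬ and ∨.
  ¬(¬(∃x H(x,x)) ∨ (∃x ∀y (D(y,y) ∧ H(x,x)))) ∨ ¬(∀u H(u,u)) ∨ (∀u ∃z (¬S(u) ∧ H(u,z)))
Push ¬ through the quantifiers and connectives to reach negation normal form:
  (∃x H(x,x)) ∧ (∀x ∃y (¬D(y,y) ∨ ¬H(x,x))) ∨ (∃u ¬H(u,u)) ∨ (∀u ∃z (¬S(u) ∧ H(u,z)))
Give each quantifier a distinct variable: x↦t, u↦w.
  (∃x H(x,x)) ∧ (∀t ∃y (¬D(y,y) ∨ ¬H(t,t))) ∨ (∃u ¬H(u,u)) ∨ (∀w ∃z (¬S(w) ∧ H(w,z)))
Extract every quantifier outward, since the variables are now distinct and don't occur free across branches:
  ∃x ∀t ∃y ∃u ∀w ∃z (H(x,x) ∧ (¬D(y,y) ∨ ¬H(t,t)) ∨ ¬H(u,u) ∨ ¬S(w) ∧ H(w,z))
The prefix is ∃x ∀t ∃y ∃u ∀w ∃z: 2 universal, 4 existential.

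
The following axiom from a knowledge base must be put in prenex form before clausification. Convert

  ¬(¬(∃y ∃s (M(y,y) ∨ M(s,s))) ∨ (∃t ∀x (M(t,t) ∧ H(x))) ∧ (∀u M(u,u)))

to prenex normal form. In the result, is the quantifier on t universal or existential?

Drive negations inward (¬∀x A ≡ ∃x ¬A, ¬∃x A ≡ ∀x ¬A, De Morgan for ∧/∨):
  (∃y ∃s (M(y,y) ∨ M(s,s))) ∧ ((∀t ∃x (¬M(t,t) ∨ ¬H(x))) ∨ (∃u ¬M(u,u)))
All bound variables are already distinct, so no renaming is needed.
Pull the quantifiers to the front (each side's bound variable is not free in the other side):
  ∃y ∃s ∀t ∃x ∃u ((M(y,y) ∨ M(s,s)) ∧ (¬M(t,t) ∨ ¬H(x) ∨ ¬M(u,u)))
The quantifier ∃t sits under an odd number of negations, so it flips to ∀t.

universal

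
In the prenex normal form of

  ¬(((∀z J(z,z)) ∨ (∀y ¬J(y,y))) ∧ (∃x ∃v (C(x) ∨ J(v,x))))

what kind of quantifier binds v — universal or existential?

universal

Drive negations inward (¬∀x A ≡ ∃x ¬A, ¬∃x A ≡ ∀x ¬A, De Morgan for ∧/∨):
  (∃z ¬J(z,z)) ∧ (∃y J(y,y)) ∨ (∀x ∀v (¬C(x) ∧ ¬J(v,x)))
All bound variables are already distinct, so no renaming is needed.
Finally move all quantifiers to the prefix:
  ∃z ∃y ∀x ∀v (¬J(z,z) ∧ J(y,y) ∨ ¬C(x) ∧ ¬J(v,x))
The quantifier ∃v sits under an odd number of negations, so it flips to ∀v.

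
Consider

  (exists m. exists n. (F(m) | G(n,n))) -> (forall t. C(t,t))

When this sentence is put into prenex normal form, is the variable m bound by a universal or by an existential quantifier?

universal

Rewrite implications/biconditionals: A → B as ¬A ∨ B.
  ~(exists m. exists n. (F(m) | G(n,n))) | (forall t. C(t,t))
Move each ¬ inward, flipping quantifiers it crosses:
  (forall m. forall n. (~F(m) & ~G(n,n))) | (forall t. C(t,t))
Pull the quantifiers to the front (each side's bound variable is not free in the other side):
  forall m. forall n. forall t. (~F(m) & ~G(n,n) | C(t,t))
The quantifier exists m sits under an odd number of negations (counting the antecedent side of each →), so it flips to forall m.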